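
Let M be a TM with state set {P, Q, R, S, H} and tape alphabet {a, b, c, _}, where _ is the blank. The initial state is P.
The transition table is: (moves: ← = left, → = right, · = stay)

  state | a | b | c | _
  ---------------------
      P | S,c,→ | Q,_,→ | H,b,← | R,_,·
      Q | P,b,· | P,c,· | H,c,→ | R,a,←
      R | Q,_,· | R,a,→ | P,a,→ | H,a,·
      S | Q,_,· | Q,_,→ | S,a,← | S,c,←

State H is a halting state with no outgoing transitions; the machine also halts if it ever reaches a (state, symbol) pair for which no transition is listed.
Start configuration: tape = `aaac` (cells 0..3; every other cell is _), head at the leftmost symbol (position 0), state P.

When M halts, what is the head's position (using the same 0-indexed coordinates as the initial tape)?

state=P head=0 tape=_[a]aac   (P,a)→(S,c,→)
state=S head=1 tape=_c[a]ac   (S,a)→(Q,_,·)
state=Q head=1 tape=_c[_]ac   (Q,_)→(R,a,←)
state=R head=0 tape=_[c]aac   (R,c)→(P,a,→)
state=P head=1 tape=_a[a]ac   (P,a)→(S,c,→)
state=S head=2 tape=_ac[a]c   (S,a)→(Q,_,·)
state=Q head=2 tape=_ac[_]c   (Q,_)→(R,a,←)
state=R head=1 tape=_a[c]ac   (R,c)→(P,a,→)
state=P head=2 tape=_aa[a]c   (P,a)→(S,c,→)
state=S head=3 tape=_aac[c]   (S,c)→(S,a,←)
state=S head=2 tape=_aa[c]a   (S,c)→(S,a,←)
state=S head=1 tape=_a[a]aa   (S,a)→(Q,_,·)
state=Q head=1 tape=_a[_]aa   (Q,_)→(R,a,←)
state=R head=0 tape=_[a]aaa   (R,a)→(Q,_,·)
state=Q head=0 tape=_[_]aaa   (Q,_)→(R,a,←)
state=R head=-1 tape=[_]aaaa   (R,_)→(H,a,·)
state=H head=-1 tape=[a]aaaa
At halt the head is at cell -1.

-1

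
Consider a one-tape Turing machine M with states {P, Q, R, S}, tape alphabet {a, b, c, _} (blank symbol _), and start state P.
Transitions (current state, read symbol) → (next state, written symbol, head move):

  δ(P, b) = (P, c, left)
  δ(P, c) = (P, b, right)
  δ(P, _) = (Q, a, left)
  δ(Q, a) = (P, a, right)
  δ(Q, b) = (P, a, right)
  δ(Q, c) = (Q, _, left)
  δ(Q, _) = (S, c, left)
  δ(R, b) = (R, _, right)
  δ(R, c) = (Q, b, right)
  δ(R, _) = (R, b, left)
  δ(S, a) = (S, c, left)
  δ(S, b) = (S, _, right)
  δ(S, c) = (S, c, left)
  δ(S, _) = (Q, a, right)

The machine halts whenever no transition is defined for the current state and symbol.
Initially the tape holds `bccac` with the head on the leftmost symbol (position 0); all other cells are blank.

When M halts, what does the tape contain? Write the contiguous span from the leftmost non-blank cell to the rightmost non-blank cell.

aaacccac

state=P head=0 tape=___[b]ccac   (P,b)→(P,c,left)
state=P head=-1 tape=__[_]cccac   (P,_)→(Q,a,left)
state=Q head=-2 tape=_[_]acccac   (Q,_)→(S,c,left)
state=S head=-3 tape=[_]cacccac   (S,_)→(Q,a,right)
state=Q head=-2 tape=a[c]acccac   (Q,c)→(Q,_,left)
state=Q head=-3 tape=[a]_acccac   (Q,a)→(P,a,right)
state=P head=-2 tape=a[_]acccac   (P,_)→(Q,a,left)
state=Q head=-3 tape=[a]aacccac   (Q,a)→(P,a,right)
state=P head=-2 tape=a[a]acccac
The non-blank tape span at halt is aaacccac.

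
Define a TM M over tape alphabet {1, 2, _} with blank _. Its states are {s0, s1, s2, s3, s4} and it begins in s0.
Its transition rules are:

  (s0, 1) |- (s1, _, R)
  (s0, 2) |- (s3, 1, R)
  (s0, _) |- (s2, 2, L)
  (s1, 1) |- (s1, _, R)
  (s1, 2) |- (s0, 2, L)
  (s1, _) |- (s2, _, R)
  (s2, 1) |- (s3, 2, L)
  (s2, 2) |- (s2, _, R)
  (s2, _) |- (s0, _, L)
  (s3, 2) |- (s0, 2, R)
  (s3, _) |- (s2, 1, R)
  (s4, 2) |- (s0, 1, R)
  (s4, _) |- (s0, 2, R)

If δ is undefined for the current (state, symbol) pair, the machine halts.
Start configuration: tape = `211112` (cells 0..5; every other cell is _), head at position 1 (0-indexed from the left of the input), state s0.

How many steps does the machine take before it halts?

s0 | 2[1]1112   read 1 → write _, move R, go to s1
s1 | 2_[1]112   read 1 → write _, move R, go to s1
s1 | 2__[1]12   read 1 → write _, move R, go to s1
s1 | 2___[1]2   read 1 → write _, move R, go to s1
s1 | 2____[2]   read 2 → write 2, move L, go to s0
s0 | 2___[_]2   read _ → write 2, move L, go to s2
s2 | 2__[_]22   read _ → write _, move L, go to s0
s0 | 2_[_]_22   read _ → write 2, move L, go to s2
s2 | 2[_]2_22   read _ → write _, move L, go to s0
s0 | [2]_2_22   read 2 → write 1, move R, go to s3
s3 | 1[_]2_22   read _ → write 1, move R, go to s2
s2 | 11[2]_22   read 2 → write _, move R, go to s2
s2 | 11_[_]22   read _ → write _, move L, go to s0
s0 | 11[_]_22   read _ → write 2, move L, go to s2
s2 | 1[1]2_22   read 1 → write 2, move L, go to s3
s3 | [1]22_22
M halts after 15 transitions.

15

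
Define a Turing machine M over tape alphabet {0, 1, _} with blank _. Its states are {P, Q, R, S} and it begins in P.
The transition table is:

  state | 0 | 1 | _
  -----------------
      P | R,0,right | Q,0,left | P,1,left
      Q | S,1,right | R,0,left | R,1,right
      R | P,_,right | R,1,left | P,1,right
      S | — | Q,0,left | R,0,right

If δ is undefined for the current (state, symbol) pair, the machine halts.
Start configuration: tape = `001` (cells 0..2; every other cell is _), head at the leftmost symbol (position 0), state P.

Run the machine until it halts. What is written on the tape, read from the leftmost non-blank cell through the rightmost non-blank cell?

P | [0]01_   read 0 → write 0, move right, go to R
R | 0[0]1_   read 0 → write _, move right, go to P
P | 0_[1]_   read 1 → write 0, move left, go to Q
Q | 0[_]0_   read _ → write 1, move right, go to R
R | 01[0]_   read 0 → write _, move right, go to P
P | 01_[_]   read _ → write 1, move left, go to P
P | 01[_]1   read _ → write 1, move left, go to P
P | 0[1]11   read 1 → write 0, move left, go to Q
Q | [0]011   read 0 → write 1, move right, go to S
S | 1[0]11
The non-blank tape span at halt is 1011.

1011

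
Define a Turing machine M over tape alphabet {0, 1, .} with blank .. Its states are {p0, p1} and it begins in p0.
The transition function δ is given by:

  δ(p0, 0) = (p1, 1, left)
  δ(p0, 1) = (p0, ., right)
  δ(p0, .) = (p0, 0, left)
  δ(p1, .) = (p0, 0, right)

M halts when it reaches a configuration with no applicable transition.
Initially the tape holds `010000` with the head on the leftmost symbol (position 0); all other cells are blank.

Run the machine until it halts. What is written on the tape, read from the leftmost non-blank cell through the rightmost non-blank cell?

state=p0 head=0 tape=.[0]10000.   (p0,0)→(p1,1,left)
state=p1 head=-1 tape=[.]110000.   (p1,.)→(p0,0,right)
state=p0 head=0 tape=0[1]10000.   (p0,1)→(p0,.,right)
state=p0 head=1 tape=0.[1]0000.   (p0,1)→(p0,.,right)
state=p0 head=2 tape=0..[0]000.   (p0,0)→(p1,1,left)
state=p1 head=1 tape=0.[.]1000.   (p1,.)→(p0,0,right)
state=p0 head=2 tape=0.0[1]000.   (p0,1)→(p0,.,right)
state=p0 head=3 tape=0.0.[0]00.   (p0,0)→(p1,1,left)
state=p1 head=2 tape=0.0[.]100.   (p1,.)→(p0,0,right)
state=p0 head=3 tape=0.00[1]00.   (p0,1)→(p0,.,right)
state=p0 head=4 tape=0.00.[0]0.   (p0,0)→(p1,1,left)
state=p1 head=3 tape=0.00[.]10.   (p1,.)→(p0,0,right)
state=p0 head=4 tape=0.000[1]0.   (p0,1)→(p0,.,right)
state=p0 head=5 tape=0.000.[0].   (p0,0)→(p1,1,left)
state=p1 head=4 tape=0.000[.]1.   (p1,.)→(p0,0,right)
state=p0 head=5 tape=0.0000[1].   (p0,1)→(p0,.,right)
state=p0 head=6 tape=0.0000.[.]   (p0,.)→(p0,0,left)
state=p0 head=5 tape=0.0000[.]0   (p0,.)→(p0,0,left)
state=p0 head=4 tape=0.000[0]00   (p0,0)→(p1,1,left)
state=p1 head=3 tape=0.00[0]100
The non-blank tape span at halt is 0.000100.

0.000100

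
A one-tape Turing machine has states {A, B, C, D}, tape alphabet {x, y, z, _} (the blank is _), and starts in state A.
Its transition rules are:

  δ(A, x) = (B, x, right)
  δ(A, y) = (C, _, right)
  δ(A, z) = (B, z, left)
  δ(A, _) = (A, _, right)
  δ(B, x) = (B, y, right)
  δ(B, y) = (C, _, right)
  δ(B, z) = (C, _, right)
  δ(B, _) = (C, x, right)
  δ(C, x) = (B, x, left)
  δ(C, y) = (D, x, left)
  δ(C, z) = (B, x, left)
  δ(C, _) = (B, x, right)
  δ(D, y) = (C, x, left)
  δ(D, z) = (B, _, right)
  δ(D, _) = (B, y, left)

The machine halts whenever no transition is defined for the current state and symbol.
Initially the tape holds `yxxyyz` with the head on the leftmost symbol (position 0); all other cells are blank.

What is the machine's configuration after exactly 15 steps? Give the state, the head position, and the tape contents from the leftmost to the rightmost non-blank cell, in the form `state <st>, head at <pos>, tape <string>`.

state D, head at 1, tape y_xxxz

state=A head=0 tape=[y]xxyyz   (A,y)→(C,_,right)
state=C head=1 tape=_[x]xyyz   (C,x)→(B,x,left)
state=B head=0 tape=[_]xxyyz   (B,_)→(C,x,right)
state=C head=1 tape=x[x]xyyz   (C,x)→(B,x,left)
state=B head=0 tape=[x]xxyyz   (B,x)→(B,y,right)
state=B head=1 tape=y[x]xyyz   (B,x)→(B,y,right)
state=B head=2 tape=yy[x]yyz   (B,x)→(B,y,right)
state=B head=3 tape=yyy[y]yz   (B,y)→(C,_,right)
state=C head=4 tape=yyy_[y]z   (C,y)→(D,x,left)
state=D head=3 tape=yyy[_]xz   (D,_)→(B,y,left)
state=B head=2 tape=yy[y]yxz   (B,y)→(C,_,right)
state=C head=3 tape=yy_[y]xz   (C,y)→(D,x,left)
state=D head=2 tape=yy[_]xxz   (D,_)→(B,y,left)
state=B head=1 tape=y[y]yxxz   (B,y)→(C,_,right)
state=C head=2 tape=y_[y]xxz   (C,y)→(D,x,left)
state=D head=1 tape=y[_]xxxz
After 15 steps: state D, head at 1, tape y_xxxz.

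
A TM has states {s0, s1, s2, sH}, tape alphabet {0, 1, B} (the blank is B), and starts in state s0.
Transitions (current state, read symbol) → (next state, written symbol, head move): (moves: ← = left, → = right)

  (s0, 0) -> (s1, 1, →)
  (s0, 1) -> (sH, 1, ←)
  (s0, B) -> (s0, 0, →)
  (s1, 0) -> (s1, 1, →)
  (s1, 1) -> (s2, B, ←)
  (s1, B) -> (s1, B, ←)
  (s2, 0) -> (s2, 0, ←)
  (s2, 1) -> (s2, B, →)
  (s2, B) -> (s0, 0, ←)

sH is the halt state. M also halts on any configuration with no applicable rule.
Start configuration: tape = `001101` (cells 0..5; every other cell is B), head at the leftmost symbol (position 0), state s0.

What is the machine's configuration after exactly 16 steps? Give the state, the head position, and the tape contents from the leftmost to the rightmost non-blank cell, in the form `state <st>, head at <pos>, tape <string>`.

state s0, head at 4, tape 1001B0

state=s0 head=0 tape=[0]01101   (s0,0)→(s1,1,→)
state=s1 head=1 tape=1[0]1101   (s1,0)→(s1,1,→)
state=s1 head=2 tape=11[1]101   (s1,1)→(s2,B,←)
state=s2 head=1 tape=1[1]B101   (s2,1)→(s2,B,→)
state=s2 head=2 tape=1B[B]101   (s2,B)→(s0,0,←)
state=s0 head=1 tape=1[B]0101   (s0,B)→(s0,0,→)
state=s0 head=2 tape=10[0]101   (s0,0)→(s1,1,→)
state=s1 head=3 tape=101[1]01   (s1,1)→(s2,B,←)
state=s2 head=2 tape=10[1]B01   (s2,1)→(s2,B,→)
state=s2 head=3 tape=10B[B]01   (s2,B)→(s0,0,←)
state=s0 head=2 tape=10[B]001   (s0,B)→(s0,0,→)
state=s0 head=3 tape=100[0]01   (s0,0)→(s1,1,→)
state=s1 head=4 tape=1001[0]1   (s1,0)→(s1,1,→)
state=s1 head=5 tape=10011[1]   (s1,1)→(s2,B,←)
state=s2 head=4 tape=1001[1]B   (s2,1)→(s2,B,→)
state=s2 head=5 tape=1001B[B]   (s2,B)→(s0,0,←)
state=s0 head=4 tape=1001[B]0
After 16 steps: state s0, head at 4, tape 1001B0.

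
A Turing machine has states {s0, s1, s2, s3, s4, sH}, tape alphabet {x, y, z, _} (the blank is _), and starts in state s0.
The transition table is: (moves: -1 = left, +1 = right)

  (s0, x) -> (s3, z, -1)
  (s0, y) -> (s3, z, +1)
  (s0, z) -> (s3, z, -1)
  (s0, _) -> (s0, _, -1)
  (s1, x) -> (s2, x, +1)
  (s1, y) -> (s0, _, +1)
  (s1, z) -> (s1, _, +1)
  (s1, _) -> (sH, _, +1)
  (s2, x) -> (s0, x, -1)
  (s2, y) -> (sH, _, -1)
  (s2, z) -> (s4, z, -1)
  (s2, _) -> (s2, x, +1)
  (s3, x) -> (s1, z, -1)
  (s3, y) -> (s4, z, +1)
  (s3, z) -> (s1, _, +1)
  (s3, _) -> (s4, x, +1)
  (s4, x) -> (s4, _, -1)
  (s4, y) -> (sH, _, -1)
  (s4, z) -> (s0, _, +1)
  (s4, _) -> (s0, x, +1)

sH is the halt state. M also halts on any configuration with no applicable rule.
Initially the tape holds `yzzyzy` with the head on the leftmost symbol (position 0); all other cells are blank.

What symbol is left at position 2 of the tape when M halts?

_

s0 | [y]zzyzy____   read y → write z, move +1, go to s3
s3 | z[z]zyzy____   read z → write _, move +1, go to s1
s1 | z_[z]yzy____   read z → write _, move +1, go to s1
s1 | z__[y]zy____   read y → write _, move +1, go to s0
s0 | z___[z]y____   read z → write z, move -1, go to s3
s3 | z__[_]zy____   read _ → write x, move +1, go to s4
s4 | z__x[z]y____   read z → write _, move +1, go to s0
s0 | z__x_[y]____   read y → write z, move +1, go to s3
s3 | z__x_z[_]___   read _ → write x, move +1, go to s4
s4 | z__x_zx[_]__   read _ → write x, move +1, go to s0
s0 | z__x_zxx[_]_   read _ → write _, move -1, go to s0
s0 | z__x_zx[x]__   read x → write z, move -1, go to s3
s3 | z__x_z[x]z__   read x → write z, move -1, go to s1
s1 | z__x_[z]zz__   read z → write _, move +1, go to s1
s1 | z__x__[z]z__   read z → write _, move +1, go to s1
s1 | z__x___[z]__   read z → write _, move +1, go to s1
s1 | z__x____[_]_   read _ → write _, move +1, go to sH
sH | z__x_____[_]
Cell 2 holds _ when M halts.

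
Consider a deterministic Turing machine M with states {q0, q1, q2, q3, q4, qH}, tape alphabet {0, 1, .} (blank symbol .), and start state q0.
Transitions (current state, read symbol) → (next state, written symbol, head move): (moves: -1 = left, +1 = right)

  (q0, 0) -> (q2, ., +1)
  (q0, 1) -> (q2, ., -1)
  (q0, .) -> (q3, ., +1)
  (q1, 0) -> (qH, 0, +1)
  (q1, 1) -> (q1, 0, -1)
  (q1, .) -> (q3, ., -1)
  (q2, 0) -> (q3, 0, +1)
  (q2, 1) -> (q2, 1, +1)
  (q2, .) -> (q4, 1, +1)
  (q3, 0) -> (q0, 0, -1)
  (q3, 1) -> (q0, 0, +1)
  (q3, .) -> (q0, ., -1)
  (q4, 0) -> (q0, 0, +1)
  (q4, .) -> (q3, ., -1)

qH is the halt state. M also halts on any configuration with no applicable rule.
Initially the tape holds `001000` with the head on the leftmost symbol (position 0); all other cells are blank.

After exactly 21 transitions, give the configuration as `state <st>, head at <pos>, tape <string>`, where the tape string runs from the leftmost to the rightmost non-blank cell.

state q0, head at 7, tape 00...0

q0 | [0]01000...   read 0 → write ., move +1, go to q2
q2 | .[0]1000...   read 0 → write 0, move +1, go to q3
q3 | .0[1]000...   read 1 → write 0, move +1, go to q0
q0 | .00[0]00...   read 0 → write ., move +1, go to q2
q2 | .00.[0]0...   read 0 → write 0, move +1, go to q3
q3 | .00.0[0]...   read 0 → write 0, move -1, go to q0
q0 | .00.[0]0...   read 0 → write ., move +1, go to q2
q2 | .00..[0]...   read 0 → write 0, move +1, go to q3
q3 | .00..0[.]..   read . → write ., move -1, go to q0
q0 | .00..[0]...   read 0 → write ., move +1, go to q2
q2 | .00...[.]..   read . → write 1, move +1, go to q4
q4 | .00...1[.].   read . → write ., move -1, go to q3
q3 | .00...[1]..   read 1 → write 0, move +1, go to q0
q0 | .00...0[.].   read . → write ., move +1, go to q3
q3 | .00...0.[.]   read . → write ., move -1, go to q0
q0 | .00...0[.].   read . → write ., move +1, go to q3
q3 | .00...0.[.]   read . → write ., move -1, go to q0
q0 | .00...0[.].   read . → write ., move +1, go to q3
q3 | .00...0.[.]   read . → write ., move -1, go to q0
q0 | .00...0[.].   read . → write ., move +1, go to q3
q3 | .00...0.[.]   read . → write ., move -1, go to q0
q0 | .00...0[.].
After 21 steps: state q0, head at 7, tape 00...0.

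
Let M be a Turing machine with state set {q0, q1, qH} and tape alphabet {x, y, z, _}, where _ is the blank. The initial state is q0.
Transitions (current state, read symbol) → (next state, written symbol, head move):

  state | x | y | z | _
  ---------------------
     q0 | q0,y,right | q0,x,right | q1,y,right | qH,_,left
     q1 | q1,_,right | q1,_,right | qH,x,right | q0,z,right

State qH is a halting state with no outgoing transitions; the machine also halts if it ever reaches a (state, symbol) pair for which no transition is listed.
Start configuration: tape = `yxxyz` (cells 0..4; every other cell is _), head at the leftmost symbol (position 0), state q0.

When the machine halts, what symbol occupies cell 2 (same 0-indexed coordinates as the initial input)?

state=q0 head=0 tape=[y]xxyz__   (q0,y)→(q0,x,right)
state=q0 head=1 tape=x[x]xyz__   (q0,x)→(q0,y,right)
state=q0 head=2 tape=xy[x]yz__   (q0,x)→(q0,y,right)
state=q0 head=3 tape=xyy[y]z__   (q0,y)→(q0,x,right)
state=q0 head=4 tape=xyyx[z]__   (q0,z)→(q1,y,right)
state=q1 head=5 tape=xyyxy[_]_   (q1,_)→(q0,z,right)
state=q0 head=6 tape=xyyxyz[_]   (q0,_)→(qH,_,left)
state=qH head=5 tape=xyyxy[z]_
Cell 2 holds y when M halts.

y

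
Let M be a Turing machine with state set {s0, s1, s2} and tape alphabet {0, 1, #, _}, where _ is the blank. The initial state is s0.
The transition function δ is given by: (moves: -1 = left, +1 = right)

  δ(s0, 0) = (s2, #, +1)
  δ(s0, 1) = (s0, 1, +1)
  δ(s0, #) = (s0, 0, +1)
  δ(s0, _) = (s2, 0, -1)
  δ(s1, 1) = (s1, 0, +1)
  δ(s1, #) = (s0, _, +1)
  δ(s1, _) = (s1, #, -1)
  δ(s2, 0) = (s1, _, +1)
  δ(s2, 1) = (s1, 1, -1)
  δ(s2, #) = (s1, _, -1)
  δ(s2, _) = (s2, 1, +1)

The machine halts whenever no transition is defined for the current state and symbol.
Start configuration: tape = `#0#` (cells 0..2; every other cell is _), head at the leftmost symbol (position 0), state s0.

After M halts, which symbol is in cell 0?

0

state=s0 head=0 tape=[#]0#__   (s0,#)→(s0,0,+1)
state=s0 head=1 tape=0[0]#__   (s0,0)→(s2,#,+1)
state=s2 head=2 tape=0#[#]__   (s2,#)→(s1,_,-1)
state=s1 head=1 tape=0[#]___   (s1,#)→(s0,_,+1)
state=s0 head=2 tape=0_[_]__   (s0,_)→(s2,0,-1)
state=s2 head=1 tape=0[_]0__   (s2,_)→(s2,1,+1)
state=s2 head=2 tape=01[0]__   (s2,0)→(s1,_,+1)
state=s1 head=3 tape=01_[_]_   (s1,_)→(s1,#,-1)
state=s1 head=2 tape=01[_]#_   (s1,_)→(s1,#,-1)
state=s1 head=1 tape=0[1]##_   (s1,1)→(s1,0,+1)
state=s1 head=2 tape=00[#]#_   (s1,#)→(s0,_,+1)
state=s0 head=3 tape=00_[#]_   (s0,#)→(s0,0,+1)
state=s0 head=4 tape=00_0[_]   (s0,_)→(s2,0,-1)
state=s2 head=3 tape=00_[0]0   (s2,0)→(s1,_,+1)
state=s1 head=4 tape=00__[0]
Cell 0 holds 0 when M halts.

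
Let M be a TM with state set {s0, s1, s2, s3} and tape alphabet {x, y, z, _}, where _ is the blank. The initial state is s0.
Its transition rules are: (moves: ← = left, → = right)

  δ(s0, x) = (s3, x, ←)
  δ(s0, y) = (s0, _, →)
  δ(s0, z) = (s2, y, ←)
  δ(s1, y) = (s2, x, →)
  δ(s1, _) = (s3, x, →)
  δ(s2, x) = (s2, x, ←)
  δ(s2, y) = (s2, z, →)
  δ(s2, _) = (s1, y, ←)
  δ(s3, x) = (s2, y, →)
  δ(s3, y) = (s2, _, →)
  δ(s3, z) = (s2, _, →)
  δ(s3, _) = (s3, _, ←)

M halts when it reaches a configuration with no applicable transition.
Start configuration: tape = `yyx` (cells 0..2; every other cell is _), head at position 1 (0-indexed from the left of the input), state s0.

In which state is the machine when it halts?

s0 | y[y]x   read y → write _, move →, go to s0
s0 | y_[x]   read x → write x, move ←, go to s3
s3 | y[_]x   read _ → write _, move ←, go to s3
s3 | [y]_x   read y → write _, move →, go to s2
s2 | _[_]x   read _ → write y, move ←, go to s1
s1 | [_]yx   read _ → write x, move →, go to s3
s3 | x[y]x   read y → write _, move →, go to s2
s2 | x_[x]   read x → write x, move ←, go to s2
s2 | x[_]x   read _ → write y, move ←, go to s1
s1 | [x]yx
No transition is defined for (s1, x); M halts in state s1.

s1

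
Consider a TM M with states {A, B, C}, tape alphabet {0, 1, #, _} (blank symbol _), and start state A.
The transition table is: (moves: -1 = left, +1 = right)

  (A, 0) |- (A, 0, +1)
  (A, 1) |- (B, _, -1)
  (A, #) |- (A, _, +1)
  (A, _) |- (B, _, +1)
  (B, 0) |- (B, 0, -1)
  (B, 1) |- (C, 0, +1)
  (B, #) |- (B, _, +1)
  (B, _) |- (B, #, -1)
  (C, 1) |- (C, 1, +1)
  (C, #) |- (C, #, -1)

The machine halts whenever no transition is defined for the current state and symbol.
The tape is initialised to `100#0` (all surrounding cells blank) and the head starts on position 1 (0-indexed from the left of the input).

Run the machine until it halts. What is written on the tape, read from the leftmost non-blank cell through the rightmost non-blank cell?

state=A head=1 tape=1[0]0#0__   (A,0)→(A,0,+1)
state=A head=2 tape=10[0]#0__   (A,0)→(A,0,+1)
state=A head=3 tape=100[#]0__   (A,#)→(A,_,+1)
state=A head=4 tape=100_[0]__   (A,0)→(A,0,+1)
state=A head=5 tape=100_0[_]_   (A,_)→(B,_,+1)
state=B head=6 tape=100_0_[_]   (B,_)→(B,#,-1)
state=B head=5 tape=100_0[_]#   (B,_)→(B,#,-1)
state=B head=4 tape=100_[0]##   (B,0)→(B,0,-1)
state=B head=3 tape=100[_]0##   (B,_)→(B,#,-1)
state=B head=2 tape=10[0]#0##   (B,0)→(B,0,-1)
state=B head=1 tape=1[0]0#0##   (B,0)→(B,0,-1)
state=B head=0 tape=[1]00#0##   (B,1)→(C,0,+1)
state=C head=1 tape=0[0]0#0##
The non-blank tape span at halt is 000#0##.

000#0##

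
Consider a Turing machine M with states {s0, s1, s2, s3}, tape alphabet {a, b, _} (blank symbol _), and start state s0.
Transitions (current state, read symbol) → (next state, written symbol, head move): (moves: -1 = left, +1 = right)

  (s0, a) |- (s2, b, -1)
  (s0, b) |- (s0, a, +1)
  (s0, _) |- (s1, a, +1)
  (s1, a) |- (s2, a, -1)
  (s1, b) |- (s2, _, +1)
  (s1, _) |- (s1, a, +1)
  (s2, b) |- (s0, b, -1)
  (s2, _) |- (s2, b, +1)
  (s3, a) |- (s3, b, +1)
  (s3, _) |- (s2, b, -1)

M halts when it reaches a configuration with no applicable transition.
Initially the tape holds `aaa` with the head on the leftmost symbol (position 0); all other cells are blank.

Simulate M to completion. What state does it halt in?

state=s0 head=0 tape=_[a]aa   (s0,a)→(s2,b,-1)
state=s2 head=-1 tape=[_]baa   (s2,_)→(s2,b,+1)
state=s2 head=0 tape=b[b]aa   (s2,b)→(s0,b,-1)
state=s0 head=-1 tape=[b]baa   (s0,b)→(s0,a,+1)
state=s0 head=0 tape=a[b]aa   (s0,b)→(s0,a,+1)
state=s0 head=1 tape=aa[a]a   (s0,a)→(s2,b,-1)
state=s2 head=0 tape=a[a]ba
No transition is defined for (s2, a); M halts in state s2.

s2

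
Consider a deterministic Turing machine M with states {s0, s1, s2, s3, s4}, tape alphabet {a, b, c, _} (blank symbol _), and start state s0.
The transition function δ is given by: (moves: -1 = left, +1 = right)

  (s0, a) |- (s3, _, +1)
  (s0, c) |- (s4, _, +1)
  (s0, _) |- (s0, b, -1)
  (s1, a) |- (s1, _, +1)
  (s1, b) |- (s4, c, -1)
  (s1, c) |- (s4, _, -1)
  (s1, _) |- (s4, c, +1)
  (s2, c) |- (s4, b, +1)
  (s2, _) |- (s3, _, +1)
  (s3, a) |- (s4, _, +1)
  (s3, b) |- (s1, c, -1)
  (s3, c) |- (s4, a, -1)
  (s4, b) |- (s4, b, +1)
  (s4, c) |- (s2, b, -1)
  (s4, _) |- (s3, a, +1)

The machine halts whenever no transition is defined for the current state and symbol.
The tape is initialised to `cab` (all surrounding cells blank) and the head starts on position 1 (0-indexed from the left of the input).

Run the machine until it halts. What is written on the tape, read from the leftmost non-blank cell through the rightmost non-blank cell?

cbba

state=s0 head=1 tape=c[a]b__   (s0,a)→(s3,_,+1)
state=s3 head=2 tape=c_[b]__   (s3,b)→(s1,c,-1)
state=s1 head=1 tape=c[_]c__   (s1,_)→(s4,c,+1)
state=s4 head=2 tape=cc[c]__   (s4,c)→(s2,b,-1)
state=s2 head=1 tape=c[c]b__   (s2,c)→(s4,b,+1)
state=s4 head=2 tape=cb[b]__   (s4,b)→(s4,b,+1)
state=s4 head=3 tape=cbb[_]_   (s4,_)→(s3,a,+1)
state=s3 head=4 tape=cbba[_]
The non-blank tape span at halt is cbba.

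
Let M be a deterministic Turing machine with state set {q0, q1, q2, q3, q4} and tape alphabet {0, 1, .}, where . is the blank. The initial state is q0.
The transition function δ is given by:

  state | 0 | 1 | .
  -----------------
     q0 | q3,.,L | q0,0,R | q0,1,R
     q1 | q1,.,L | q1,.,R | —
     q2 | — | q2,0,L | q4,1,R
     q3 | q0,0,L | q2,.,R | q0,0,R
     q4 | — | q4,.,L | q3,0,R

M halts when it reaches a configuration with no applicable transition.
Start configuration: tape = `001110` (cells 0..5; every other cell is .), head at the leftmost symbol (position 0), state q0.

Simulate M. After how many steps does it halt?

q0 | .[0]01110   read 0 → write ., move L, go to q3
q3 | [.].01110   read . → write 0, move R, go to q0
q0 | 0[.]01110   read . → write 1, move R, go to q0
q0 | 01[0]1110   read 0 → write ., move L, go to q3
q3 | 0[1].1110   read 1 → write ., move R, go to q2
q2 | 0.[.]1110   read . → write 1, move R, go to q4
q4 | 0.1[1]110   read 1 → write ., move L, go to q4
q4 | 0.[1].110   read 1 → write ., move L, go to q4
q4 | 0[.]..110   read . → write 0, move R, go to q3
q3 | 00[.].110   read . → write 0, move R, go to q0
q0 | 000[.]110   read . → write 1, move R, go to q0
q0 | 0001[1]10   read 1 → write 0, move R, go to q0
q0 | 00010[1]0   read 1 → write 0, move R, go to q0
q0 | 000100[0]   read 0 → write ., move L, go to q3
q3 | 00010[0].   read 0 → write 0, move L, go to q0
q0 | 0001[0]0.   read 0 → write ., move L, go to q3
q3 | 000[1].0.   read 1 → write ., move R, go to q2
q2 | 000.[.]0.   read . → write 1, move R, go to q4
q4 | 000.1[0].
M halts after 18 transitions.

18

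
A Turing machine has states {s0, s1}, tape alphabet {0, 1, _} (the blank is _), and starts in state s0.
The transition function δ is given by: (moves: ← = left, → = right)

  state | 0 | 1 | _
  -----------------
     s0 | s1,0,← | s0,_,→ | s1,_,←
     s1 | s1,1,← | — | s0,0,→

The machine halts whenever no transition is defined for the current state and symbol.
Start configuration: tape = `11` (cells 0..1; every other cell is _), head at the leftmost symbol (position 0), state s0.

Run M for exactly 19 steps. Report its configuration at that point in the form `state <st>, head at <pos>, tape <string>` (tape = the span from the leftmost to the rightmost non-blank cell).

s0 | _[1]1_   read 1 → write _, move →, go to s0
s0 | __[1]_   read 1 → write _, move →, go to s0
s0 | ___[_]   read _ → write _, move ←, go to s1
s1 | __[_]_   read _ → write 0, move →, go to s0
s0 | __0[_]   read _ → write _, move ←, go to s1
s1 | __[0]_   read 0 → write 1, move ←, go to s1
s1 | _[_]1_   read _ → write 0, move →, go to s0
s0 | _0[1]_   read 1 → write _, move →, go to s0
s0 | _0_[_]   read _ → write _, move ←, go to s1
s1 | _0[_]_   read _ → write 0, move →, go to s0
s0 | _00[_]   read _ → write _, move ←, go to s1
s1 | _0[0]_   read 0 → write 1, move ←, go to s1
s1 | _[0]1_   read 0 → write 1, move ←, go to s1
s1 | [_]11_   read _ → write 0, move →, go to s0
s0 | 0[1]1_   read 1 → write _, move →, go to s0
s0 | 0_[1]_   read 1 → write _, move →, go to s0
s0 | 0__[_]   read _ → write _, move ←, go to s1
s1 | 0_[_]_   read _ → write 0, move →, go to s0
s0 | 0_0[_]   read _ → write _, move ←, go to s1
s1 | 0_[0]_
After 19 steps: state s1, head at 1, tape 0_0.

state s1, head at 1, tape 0_0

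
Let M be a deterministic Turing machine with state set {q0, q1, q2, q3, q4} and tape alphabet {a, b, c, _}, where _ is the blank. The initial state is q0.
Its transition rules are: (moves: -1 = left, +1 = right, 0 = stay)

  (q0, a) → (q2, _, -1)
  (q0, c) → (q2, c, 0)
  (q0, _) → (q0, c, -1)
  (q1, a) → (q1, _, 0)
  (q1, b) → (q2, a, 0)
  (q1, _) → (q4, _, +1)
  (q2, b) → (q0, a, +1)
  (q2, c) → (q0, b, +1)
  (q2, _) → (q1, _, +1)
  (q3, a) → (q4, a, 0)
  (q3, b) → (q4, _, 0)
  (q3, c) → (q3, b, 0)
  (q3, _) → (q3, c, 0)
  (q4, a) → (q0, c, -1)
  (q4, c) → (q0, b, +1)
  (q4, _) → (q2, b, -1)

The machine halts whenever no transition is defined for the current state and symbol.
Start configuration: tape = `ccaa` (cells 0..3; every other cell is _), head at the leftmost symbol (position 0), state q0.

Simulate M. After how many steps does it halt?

state=q0 head=0 tape=_[c]caa_   (q0,c)→(q2,c,0)
state=q2 head=0 tape=_[c]caa_   (q2,c)→(q0,b,+1)
state=q0 head=1 tape=_b[c]aa_   (q0,c)→(q2,c,0)
state=q2 head=1 tape=_b[c]aa_   (q2,c)→(q0,b,+1)
state=q0 head=2 tape=_bb[a]a_   (q0,a)→(q2,_,-1)
state=q2 head=1 tape=_b[b]_a_   (q2,b)→(q0,a,+1)
state=q0 head=2 tape=_ba[_]a_   (q0,_)→(q0,c,-1)
state=q0 head=1 tape=_b[a]ca_   (q0,a)→(q2,_,-1)
state=q2 head=0 tape=_[b]_ca_   (q2,b)→(q0,a,+1)
state=q0 head=1 tape=_a[_]ca_   (q0,_)→(q0,c,-1)
state=q0 head=0 tape=_[a]cca_   (q0,a)→(q2,_,-1)
state=q2 head=-1 tape=[_]_cca_   (q2,_)→(q1,_,+1)
state=q1 head=0 tape=_[_]cca_   (q1,_)→(q4,_,+1)
state=q4 head=1 tape=__[c]ca_   (q4,c)→(q0,b,+1)
state=q0 head=2 tape=__b[c]a_   (q0,c)→(q2,c,0)
state=q2 head=2 tape=__b[c]a_   (q2,c)→(q0,b,+1)
state=q0 head=3 tape=__bb[a]_   (q0,a)→(q2,_,-1)
state=q2 head=2 tape=__b[b]__   (q2,b)→(q0,a,+1)
state=q0 head=3 tape=__ba[_]_   (q0,_)→(q0,c,-1)
state=q0 head=2 tape=__b[a]c_   (q0,a)→(q2,_,-1)
state=q2 head=1 tape=__[b]_c_   (q2,b)→(q0,a,+1)
state=q0 head=2 tape=__a[_]c_   (q0,_)→(q0,c,-1)
state=q0 head=1 tape=__[a]cc_   (q0,a)→(q2,_,-1)
state=q2 head=0 tape=_[_]_cc_   (q2,_)→(q1,_,+1)
state=q1 head=1 tape=__[_]cc_   (q1,_)→(q4,_,+1)
state=q4 head=2 tape=___[c]c_   (q4,c)→(q0,b,+1)
state=q0 head=3 tape=___b[c]_   (q0,c)→(q2,c,0)
state=q2 head=3 tape=___b[c]_   (q2,c)→(q0,b,+1)
state=q0 head=4 tape=___bb[_]   (q0,_)→(q0,c,-1)
state=q0 head=3 tape=___b[b]c
M halts after 29 transitions.

29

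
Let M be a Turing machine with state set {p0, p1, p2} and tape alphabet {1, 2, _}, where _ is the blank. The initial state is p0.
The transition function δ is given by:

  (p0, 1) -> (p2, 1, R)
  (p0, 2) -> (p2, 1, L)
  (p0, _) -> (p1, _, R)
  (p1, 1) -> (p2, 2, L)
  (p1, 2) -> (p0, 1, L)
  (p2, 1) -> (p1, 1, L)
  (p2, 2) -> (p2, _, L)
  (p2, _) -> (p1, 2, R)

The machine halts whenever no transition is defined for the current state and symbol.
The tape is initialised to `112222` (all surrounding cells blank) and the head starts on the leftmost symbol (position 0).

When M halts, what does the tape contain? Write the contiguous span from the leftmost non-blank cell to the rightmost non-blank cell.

p0 | ___[1]12222   read 1 → write 1, move R, go to p2
p2 | ___1[1]2222   read 1 → write 1, move L, go to p1
p1 | ___[1]12222   read 1 → write 2, move L, go to p2
p2 | __[_]212222   read _ → write 2, move R, go to p1
p1 | __2[2]12222   read 2 → write 1, move L, go to p0
p0 | __[2]112222   read 2 → write 1, move L, go to p2
p2 | _[_]1112222   read _ → write 2, move R, go to p1
p1 | _2[1]112222   read 1 → write 2, move L, go to p2
p2 | _[2]2112222   read 2 → write _, move L, go to p2
p2 | [_]_2112222   read _ → write 2, move R, go to p1
p1 | 2[_]2112222
The non-blank tape span at halt is 2_2112222.

2_2112222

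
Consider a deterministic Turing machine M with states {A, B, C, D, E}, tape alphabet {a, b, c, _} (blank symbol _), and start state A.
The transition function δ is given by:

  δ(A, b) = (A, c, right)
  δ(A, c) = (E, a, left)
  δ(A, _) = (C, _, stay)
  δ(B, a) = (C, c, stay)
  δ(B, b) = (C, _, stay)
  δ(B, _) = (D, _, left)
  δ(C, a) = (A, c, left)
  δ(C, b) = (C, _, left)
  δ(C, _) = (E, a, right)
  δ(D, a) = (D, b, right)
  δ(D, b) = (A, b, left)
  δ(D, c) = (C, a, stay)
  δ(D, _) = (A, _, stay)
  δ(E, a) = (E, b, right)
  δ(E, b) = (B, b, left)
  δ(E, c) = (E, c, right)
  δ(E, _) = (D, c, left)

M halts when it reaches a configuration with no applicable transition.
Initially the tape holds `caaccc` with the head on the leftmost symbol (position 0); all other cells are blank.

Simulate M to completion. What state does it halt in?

B

A | __[c]aaccc__   read c → write a, move left, go to E
E | _[_]aaaccc__   read _ → write c, move left, go to D
D | [_]caaaccc__   read _ → write _, move stay, go to A
A | [_]caaaccc__   read _ → write _, move stay, go to C
C | [_]caaaccc__   read _ → write a, move right, go to E
E | a[c]aaaccc__   read c → write c, move right, go to E
E | ac[a]aaccc__   read a → write b, move right, go to E
E | acb[a]accc__   read a → write b, move right, go to E
E | acbb[a]ccc__   read a → write b, move right, go to E
E | acbbb[c]cc__   read c → write c, move right, go to E
E | acbbbc[c]c__   read c → write c, move right, go to E
E | acbbbcc[c]__   read c → write c, move right, go to E
E | acbbbccc[_]_   read _ → write c, move left, go to D
D | acbbbcc[c]c_   read c → write a, move stay, go to C
C | acbbbcc[a]c_   read a → write c, move left, go to A
A | acbbbc[c]cc_   read c → write a, move left, go to E
E | acbbb[c]acc_   read c → write c, move right, go to E
E | acbbbc[a]cc_   read a → write b, move right, go to E
E | acbbbcb[c]c_   read c → write c, move right, go to E
E | acbbbcbc[c]_   read c → write c, move right, go to E
E | acbbbcbcc[_]   read _ → write c, move left, go to D
D | acbbbcbc[c]c   read c → write a, move stay, go to C
C | acbbbcbc[a]c   read a → write c, move left, go to A
A | acbbbcb[c]cc   read c → write a, move left, go to E
E | acbbbc[b]acc   read b → write b, move left, go to B
B | acbbb[c]bacc
No transition is defined for (B, c); M halts in state B.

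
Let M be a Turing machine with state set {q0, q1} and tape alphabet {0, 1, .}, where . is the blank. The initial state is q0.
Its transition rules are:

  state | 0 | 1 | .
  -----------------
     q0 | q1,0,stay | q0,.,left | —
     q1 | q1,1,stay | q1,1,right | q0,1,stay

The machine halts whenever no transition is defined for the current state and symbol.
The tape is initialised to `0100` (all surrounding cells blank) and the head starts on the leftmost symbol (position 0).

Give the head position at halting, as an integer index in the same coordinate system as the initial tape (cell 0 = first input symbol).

-1

state=q0 head=0 tape=.[0]100.   (q0,0)→(q1,0,stay)
state=q1 head=0 tape=.[0]100.   (q1,0)→(q1,1,stay)
state=q1 head=0 tape=.[1]100.   (q1,1)→(q1,1,right)
state=q1 head=1 tape=.1[1]00.   (q1,1)→(q1,1,right)
state=q1 head=2 tape=.11[0]0.   (q1,0)→(q1,1,stay)
state=q1 head=2 tape=.11[1]0.   (q1,1)→(q1,1,right)
state=q1 head=3 tape=.111[0].   (q1,0)→(q1,1,stay)
state=q1 head=3 tape=.111[1].   (q1,1)→(q1,1,right)
state=q1 head=4 tape=.1111[.]   (q1,.)→(q0,1,stay)
state=q0 head=4 tape=.1111[1]   (q0,1)→(q0,.,left)
state=q0 head=3 tape=.111[1].   (q0,1)→(q0,.,left)
state=q0 head=2 tape=.11[1]..   (q0,1)→(q0,.,left)
state=q0 head=1 tape=.1[1]...   (q0,1)→(q0,.,left)
state=q0 head=0 tape=.[1]....   (q0,1)→(q0,.,left)
state=q0 head=-1 tape=[.].....
At halt the head is at cell -1.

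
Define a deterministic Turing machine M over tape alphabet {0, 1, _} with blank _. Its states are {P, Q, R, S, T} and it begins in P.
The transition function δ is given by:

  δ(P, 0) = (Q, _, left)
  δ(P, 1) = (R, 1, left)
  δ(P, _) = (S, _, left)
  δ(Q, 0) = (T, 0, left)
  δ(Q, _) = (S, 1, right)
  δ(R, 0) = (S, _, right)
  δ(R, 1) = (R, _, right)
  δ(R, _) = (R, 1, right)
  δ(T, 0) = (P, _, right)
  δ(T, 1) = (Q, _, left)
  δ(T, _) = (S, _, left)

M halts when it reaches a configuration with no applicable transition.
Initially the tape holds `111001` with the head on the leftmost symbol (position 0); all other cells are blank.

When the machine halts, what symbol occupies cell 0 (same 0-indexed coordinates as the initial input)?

P | _[1]11001   read 1 → write 1, move left, go to R
R | [_]111001   read _ → write 1, move right, go to R
R | 1[1]11001   read 1 → write _, move right, go to R
R | 1_[1]1001   read 1 → write _, move right, go to R
R | 1__[1]001   read 1 → write _, move right, go to R
R | 1___[0]01   read 0 → write _, move right, go to S
S | 1____[0]1
Cell 0 holds _ when M halts.

_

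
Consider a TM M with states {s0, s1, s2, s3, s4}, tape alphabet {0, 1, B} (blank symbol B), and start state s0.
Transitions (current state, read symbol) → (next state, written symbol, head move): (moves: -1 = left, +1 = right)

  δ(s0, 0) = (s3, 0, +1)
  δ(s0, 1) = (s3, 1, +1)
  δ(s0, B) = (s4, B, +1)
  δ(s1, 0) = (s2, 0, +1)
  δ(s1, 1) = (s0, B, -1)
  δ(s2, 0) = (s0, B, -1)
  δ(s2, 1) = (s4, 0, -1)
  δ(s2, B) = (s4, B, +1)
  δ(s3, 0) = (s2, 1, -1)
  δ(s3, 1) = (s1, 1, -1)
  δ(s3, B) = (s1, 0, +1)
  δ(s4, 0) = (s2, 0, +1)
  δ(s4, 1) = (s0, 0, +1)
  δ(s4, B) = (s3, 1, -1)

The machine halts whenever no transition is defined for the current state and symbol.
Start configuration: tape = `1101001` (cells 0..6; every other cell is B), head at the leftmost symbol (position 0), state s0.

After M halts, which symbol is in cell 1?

0

s0 | B[1]101001B   read 1 → write 1, move +1, go to s3
s3 | B1[1]01001B   read 1 → write 1, move -1, go to s1
s1 | B[1]101001B   read 1 → write B, move -1, go to s0
s0 | [B]B101001B   read B → write B, move +1, go to s4
s4 | B[B]101001B   read B → write 1, move -1, go to s3
s3 | [B]1101001B   read B → write 0, move +1, go to s1
s1 | 0[1]101001B   read 1 → write B, move -1, go to s0
s0 | [0]B101001B   read 0 → write 0, move +1, go to s3
s3 | 0[B]101001B   read B → write 0, move +1, go to s1
s1 | 00[1]01001B   read 1 → write B, move -1, go to s0
s0 | 0[0]B01001B   read 0 → write 0, move +1, go to s3
s3 | 00[B]01001B   read B → write 0, move +1, go to s1
s1 | 000[0]1001B   read 0 → write 0, move +1, go to s2
s2 | 0000[1]001B   read 1 → write 0, move -1, go to s4
s4 | 000[0]0001B   read 0 → write 0, move +1, go to s2
s2 | 0000[0]001B   read 0 → write B, move -1, go to s0
s0 | 000[0]B001B   read 0 → write 0, move +1, go to s3
s3 | 0000[B]001B   read B → write 0, move +1, go to s1
s1 | 00000[0]01B   read 0 → write 0, move +1, go to s2
s2 | 000000[0]1B   read 0 → write B, move -1, go to s0
s0 | 00000[0]B1B   read 0 → write 0, move +1, go to s3
s3 | 000000[B]1B   read B → write 0, move +1, go to s1
s1 | 0000000[1]B   read 1 → write B, move -1, go to s0
s0 | 000000[0]BB   read 0 → write 0, move +1, go to s3
s3 | 0000000[B]B   read B → write 0, move +1, go to s1
s1 | 00000000[B]
Cell 1 holds 0 when M halts.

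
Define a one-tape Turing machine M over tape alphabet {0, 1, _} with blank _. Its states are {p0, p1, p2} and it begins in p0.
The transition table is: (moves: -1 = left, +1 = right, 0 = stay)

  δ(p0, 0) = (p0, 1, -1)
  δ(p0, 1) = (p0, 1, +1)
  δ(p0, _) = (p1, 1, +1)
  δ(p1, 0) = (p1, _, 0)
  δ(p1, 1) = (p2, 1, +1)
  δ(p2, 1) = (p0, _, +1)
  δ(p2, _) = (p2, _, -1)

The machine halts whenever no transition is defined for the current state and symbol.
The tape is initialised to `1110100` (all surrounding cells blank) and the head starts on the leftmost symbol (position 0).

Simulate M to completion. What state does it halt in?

p1

p0 | [1]110100__   read 1 → write 1, move +1, go to p0
p0 | 1[1]10100__   read 1 → write 1, move +1, go to p0
p0 | 11[1]0100__   read 1 → write 1, move +1, go to p0
p0 | 111[0]100__   read 0 → write 1, move -1, go to p0
p0 | 11[1]1100__   read 1 → write 1, move +1, go to p0
p0 | 111[1]100__   read 1 → write 1, move +1, go to p0
p0 | 1111[1]00__   read 1 → write 1, move +1, go to p0
p0 | 11111[0]0__   read 0 → write 1, move -1, go to p0
p0 | 1111[1]10__   read 1 → write 1, move +1, go to p0
p0 | 11111[1]0__   read 1 → write 1, move +1, go to p0
p0 | 111111[0]__   read 0 → write 1, move -1, go to p0
p0 | 11111[1]1__   read 1 → write 1, move +1, go to p0
p0 | 111111[1]__   read 1 → write 1, move +1, go to p0
p0 | 1111111[_]_   read _ → write 1, move +1, go to p1
p1 | 11111111[_]
No transition is defined for (p1, _); M halts in state p1.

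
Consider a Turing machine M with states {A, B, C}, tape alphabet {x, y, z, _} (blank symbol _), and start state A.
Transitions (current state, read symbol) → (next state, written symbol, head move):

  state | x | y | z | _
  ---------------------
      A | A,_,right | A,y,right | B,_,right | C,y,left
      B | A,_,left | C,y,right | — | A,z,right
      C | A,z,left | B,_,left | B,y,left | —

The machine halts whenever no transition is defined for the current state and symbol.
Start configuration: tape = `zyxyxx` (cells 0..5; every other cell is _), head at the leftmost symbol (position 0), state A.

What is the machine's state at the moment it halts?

state=A head=0 tape=[z]yxyxx   (A,z)→(B,_,right)
state=B head=1 tape=_[y]xyxx   (B,y)→(C,y,right)
state=C head=2 tape=_y[x]yxx   (C,x)→(A,z,left)
state=A head=1 tape=_[y]zyxx   (A,y)→(A,y,right)
state=A head=2 tape=_y[z]yxx   (A,z)→(B,_,right)
state=B head=3 tape=_y_[y]xx   (B,y)→(C,y,right)
state=C head=4 tape=_y_y[x]x   (C,x)→(A,z,left)
state=A head=3 tape=_y_[y]zx   (A,y)→(A,y,right)
state=A head=4 tape=_y_y[z]x   (A,z)→(B,_,right)
state=B head=5 tape=_y_y_[x]   (B,x)→(A,_,left)
state=A head=4 tape=_y_y[_]_   (A,_)→(C,y,left)
state=C head=3 tape=_y_[y]y_   (C,y)→(B,_,left)
state=B head=2 tape=_y[_]_y_   (B,_)→(A,z,right)
state=A head=3 tape=_yz[_]y_   (A,_)→(C,y,left)
state=C head=2 tape=_y[z]yy_   (C,z)→(B,y,left)
state=B head=1 tape=_[y]yyy_   (B,y)→(C,y,right)
state=C head=2 tape=_y[y]yy_   (C,y)→(B,_,left)
state=B head=1 tape=_[y]_yy_   (B,y)→(C,y,right)
state=C head=2 tape=_y[_]yy_
No transition is defined for (C, _); M halts in state C.

C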